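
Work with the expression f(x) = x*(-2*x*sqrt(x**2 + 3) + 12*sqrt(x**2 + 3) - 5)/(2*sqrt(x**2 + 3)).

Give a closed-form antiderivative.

An antiderivative is F(x) = (-2*x**3 + 18*x**2 - 15*sqrt(x**2 + 3))/6.

A candidate is checked by its d/dx: the result must match f(x).
Check: d/dx[(-2*x**3 + 18*x**2 - 15*sqrt(x**2 + 3))/6] = (-2*x**2*sqrt(x**2 + 3) + 12*x*sqrt(x**2 + 3) - 5*x)/(2*sqrt(x**2 + 3)), which equals f(x).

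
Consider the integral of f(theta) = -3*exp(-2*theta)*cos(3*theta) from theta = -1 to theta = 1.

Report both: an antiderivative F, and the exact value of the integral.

Antiderivative: F(theta) = -9*exp(-2*theta)*sin(3*theta)/13 + 6*exp(-2*theta)*cos(3*theta)/13; value = -9*exp(2)*sin(3)/13 + 6*exp(-2)*cos(3)/13 - 9*exp(-2)*sin(3)/13 - 6*exp(2)*cos(3)/13

For F(theta) to be correct the identity F'(theta) - f(theta) = 0 must hold.
F(theta) = -9*exp(-2*theta)*sin(3*theta)/13 + 6*exp(-2*theta)*cos(3*theta)/13 is an antiderivative of f.
Check: d/dtheta[-9*exp(-2*theta)*sin(3*theta)/13 + 6*exp(-2*theta)*cos(3*theta)/13] = -3*exp(-2*theta)*cos(3*theta) = f(theta).
F(1) = 6*exp(-2)*cos(3)/13 - 9*exp(-2)*sin(3)/13; F(-1) = 6*exp(2)*cos(3)/13 + 9*exp(2)*sin(3)/13.
Integral = F(1) - F(-1) = -9*exp(2)*sin(3)/13 + 6*exp(-2)*cos(3)/13 - 9*exp(-2)*sin(3)/13 - 6*exp(2)*cos(3)/13.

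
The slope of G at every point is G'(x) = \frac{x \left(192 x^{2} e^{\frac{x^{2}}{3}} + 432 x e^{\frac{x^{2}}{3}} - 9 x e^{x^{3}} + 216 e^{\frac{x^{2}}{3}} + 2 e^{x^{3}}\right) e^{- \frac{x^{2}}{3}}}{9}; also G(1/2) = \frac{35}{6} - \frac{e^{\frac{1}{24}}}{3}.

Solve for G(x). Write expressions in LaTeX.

G(x) = \frac{32 x^{4} + 96 x^{3} + 72 x^{2} + 3 - 2 e^{- \frac{x^{2}}{3}} e^{x^{3}}}{6}

Recover the given G'(x) by differentiating a candidate G(x); any mismatch rules it out.
A general antiderivative is \frac{4 \left(2 x^{2} + 3 x\right)^{2}}{3} - \frac{e^{x^{3} - \frac{x^{2}}{3}}}{3} + C.
The condition gives C = \frac{35}{6} - \frac{e^{\frac{1}{24}}}{3} - (\frac{16}{3} - \frac{e^{\frac{1}{24}}}{3}) = \frac{1}{2}.
So G(x) = \frac{32 x^{4} + 96 x^{3} + 72 x^{2} + 3 - 2 e^{- \frac{x^{2}}{3}} e^{x^{3}}}{6}.
Check: d/dx[\frac{32 x^{4} + 96 x^{3} + 72 x^{2} + 3 - 2 e^{- \frac{x^{2}}{3}} e^{x^{3}}}{6}] = \frac{\left(192 x^{3} e^{\frac{x^{2}}{3}} + 432 x^{2} e^{\frac{x^{2}}{3}} - 9 x^{2} e^{x^{3}} + 216 x e^{\frac{x^{2}}{3}} + 2 x e^{x^{3}}\right) e^{- \frac{x^{2}}{3}}}{9}, which equals G'(x).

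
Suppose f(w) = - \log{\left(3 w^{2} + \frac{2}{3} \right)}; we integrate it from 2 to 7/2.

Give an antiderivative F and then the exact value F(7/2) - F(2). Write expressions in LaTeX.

Whatever form F(w) takes, F'(w) = f(w) is non-negotiable.
F(w) = - w \log{\left(3 w^{2} + \frac{2}{3} \right)} + 2 w - \frac{2 \sqrt{2} \operatorname{atan}{\left(\frac{3 \sqrt{2} w}{2} \right)}}{3} is an antiderivative of f.
Check: d/dw[- w \log{\left(3 w^{2} + \frac{2}{3} \right)} + 2 w - \frac{2 \sqrt{2} \operatorname{atan}{\left(\frac{3 \sqrt{2} w}{2} \right)}}{3}] = - \log{\left(3 w^{2} + \frac{2}{3} \right)} = f(w).
F(7/2) = - \frac{7 \log{\left(\frac{449}{12} \right)}}{2} - \frac{2 \sqrt{2} \operatorname{atan}{\left(\frac{21 \sqrt{2}}{4} \right)}}{3} + 7; F(2) = - 2 \log{\left(\frac{38}{3} \right)} - \frac{2 \sqrt{2} \operatorname{atan}{\left(3 \sqrt{2} \right)}}{3} + 4.
Integral = F(7/2) - F(2) = - \frac{7 \log{\left(\frac{449}{12} \right)}}{2} - \frac{2 \sqrt{2} \operatorname{atan}{\left(\frac{21 \sqrt{2}}{4} \right)}}{3} + \frac{2 \sqrt{2} \operatorname{atan}{\left(3 \sqrt{2} \right)}}{3} + 3 + 2 \log{\left(\frac{38}{3} \right)}.

Antiderivative: F(w) = - w \log{\left(3 w^{2} + \frac{2}{3} \right)} + 2 w - \frac{2 \sqrt{2} \operatorname{atan}{\left(\frac{3 \sqrt{2} w}{2} \right)}}{3}; value = - \frac{7 \log{\left(\frac{449}{12} \right)}}{2} - \frac{2 \sqrt{2} \operatorname{atan}{\left(\frac{21 \sqrt{2}}{4} \right)}}{3} + \frac{2 \sqrt{2} \operatorname{atan}{\left(3 \sqrt{2} \right)}}{3} + 3 + 2 \log{\left(\frac{38}{3} \right)}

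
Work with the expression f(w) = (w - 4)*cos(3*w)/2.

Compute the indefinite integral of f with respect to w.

F(w) = w*sin(3*w)/6 - 2*sin(3*w)/3 + cos(3*w)/18 + C

For F(w) to be correct the identity F'(w) - f(w) = 0 must hold.
Check: d/dw[w*sin(3*w)/6 - 2*sin(3*w)/3 + cos(3*w)/18] = w*cos(3*w)/2 - 2*cos(3*w), which equals f(w).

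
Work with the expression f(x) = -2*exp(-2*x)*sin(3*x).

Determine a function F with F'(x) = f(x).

An antiderivative is F(x) = 2*(2*sin(3*x) + 3*cos(3*x))*exp(-2*x)/13.

Since d/dx undoes antidifferentiation here, F'(x) = f(x) is required of F(x).
Check: d/dx[2*(2*sin(3*x) + 3*cos(3*x))*exp(-2*x)/13] = -2*exp(-2*x)*sin(3*x) = f(x).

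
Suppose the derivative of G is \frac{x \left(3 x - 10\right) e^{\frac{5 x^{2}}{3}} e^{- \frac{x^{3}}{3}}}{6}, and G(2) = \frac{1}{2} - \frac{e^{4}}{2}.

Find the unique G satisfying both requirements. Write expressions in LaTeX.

G(x) = - \frac{e^{\frac{5 x^{2}}{3}} e^{- \frac{x^{3}}{3}} - 1}{2}

The substitution u = - \frac{x^{3}}{3} + \frac{5 x^{2}}{3} works: G'(x) is exactly (dG/du)*(du/dx) for that inner function.
A general antiderivative is - \frac{e^{- \frac{x^{3}}{3} + \frac{5 x^{2}}{3}}}{2} + C.
The condition gives C = \frac{1}{2} - \frac{e^{4}}{2} - (- \frac{e^{4}}{2}) = \frac{1}{2}.
So G(x) = - \frac{e^{\frac{5 x^{2}}{3}} e^{- \frac{x^{3}}{3}} - 1}{2}.
Check: d/dx[- \frac{e^{\frac{5 x^{2}}{3}} e^{- \frac{x^{3}}{3}} - 1}{2}] = \frac{\left(3 x^{2} e^{\frac{5 x^{2}}{3}} - 10 x e^{\frac{5 x^{2}}{3}}\right) e^{- \frac{x^{3}}{3}}}{6}, which equals G'(x).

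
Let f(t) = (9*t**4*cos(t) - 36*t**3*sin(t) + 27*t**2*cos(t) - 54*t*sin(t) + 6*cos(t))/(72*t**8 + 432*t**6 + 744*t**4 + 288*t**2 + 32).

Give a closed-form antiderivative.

An antiderivative is F(t) = 3*sin(t)/(8*(3*t**4 + 9*t**2 + 2)).

f has the shape u'v + uv' for u = 1/(8*(t**4 + 3*t**2 + 2/3)) and v = sin(t) — it is the derivative of the product u*v.
Check: d/dt[3*sin(t)/(8*(3*t**4 + 9*t**2 + 2))] = (9*t**4*cos(t) - 36*t**3*sin(t) + 27*t**2*cos(t) - 54*t*sin(t) + 6*cos(t))/(72*t**8 + 432*t**6 + 744*t**4 + 288*t**2 + 32) = f(t).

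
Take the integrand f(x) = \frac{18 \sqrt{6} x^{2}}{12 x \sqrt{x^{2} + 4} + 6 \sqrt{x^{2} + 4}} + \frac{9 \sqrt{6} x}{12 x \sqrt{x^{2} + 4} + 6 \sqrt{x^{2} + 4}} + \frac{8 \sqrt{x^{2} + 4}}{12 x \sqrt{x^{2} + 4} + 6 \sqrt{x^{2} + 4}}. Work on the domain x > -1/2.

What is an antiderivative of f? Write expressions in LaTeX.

An antiderivative is F(x) = 3 \sqrt{\frac{3 x^{2}}{2} + 6} + \frac{2 \log{\left(2 x + 1 \right)}}{3}.

The integrand splits into summands that can be handled one at a time.
Check: d/dx[3 \sqrt{\frac{3 x^{2}}{2} + 6} + \frac{2 \log{\left(2 x + 1 \right)}}{3}] = \frac{18 \sqrt{6} x^{2} + 9 \sqrt{6} x + 8 \sqrt{x^{2} + 4}}{12 x \sqrt{x^{2} + 4} + 6 \sqrt{x^{2} + 4}}, which equals f(x).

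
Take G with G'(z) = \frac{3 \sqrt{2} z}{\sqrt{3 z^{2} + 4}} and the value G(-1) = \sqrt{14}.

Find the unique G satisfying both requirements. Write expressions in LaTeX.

G'(z) matches the chain-rule pattern g'(h)*h' with inner function h(z) = \frac{3 z^{2}}{2} + 2; substituting u = h(z) collapses the integral.
A general antiderivative is 2 \sqrt{\frac{3 z^{2}}{2} + 2} + C.
The condition gives C = \sqrt{14} - (\sqrt{14}) = 0.
So G(z) = \sqrt{2} \sqrt{3 z^{2} + 4}.
Check: d/dz[\sqrt{2} \sqrt{3 z^{2} + 4}] = \frac{3 \sqrt{2} z}{\sqrt{3 z^{2} + 4}} = G'(z).

G(z) = \sqrt{2} \sqrt{3 z^{2} + 4}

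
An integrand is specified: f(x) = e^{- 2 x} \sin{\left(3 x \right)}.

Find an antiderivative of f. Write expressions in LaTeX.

A candidate is checked by its d/dx: the result must match f(x).
Check: d/dx[- \frac{\left(2 \sin{\left(3 x \right)} + 3 \cos{\left(3 x \right)}\right) e^{- 2 x}}{13}] = e^{- 2 x} \sin{\left(3 x \right)} = f(x).

An antiderivative is F(x) = - \frac{\left(2 \sin{\left(3 x \right)} + 3 \cos{\left(3 x \right)}\right) e^{- 2 x}}{13}.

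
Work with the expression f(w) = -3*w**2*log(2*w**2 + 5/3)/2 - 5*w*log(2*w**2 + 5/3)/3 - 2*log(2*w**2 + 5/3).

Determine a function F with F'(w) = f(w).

The integrand splits into summands that can be handled one at a time.
Check: d/dw[-(18*w**3*log(2*w**2 + 5/3) - 12*w**3 + 30*w**2*log(2*w**2 + 5/3) - 30*w**2 + 72*w*log(2*w**2 + 5/3) - 114*w + 25*log(w**2 + 5/6) + 19*sqrt(30)*atan(sqrt(30)*w/5))/36] = -3*w**2*log(2*w**2 + 5/3)/2 - 5*w*log(2*w**2 + 5/3)/3 - 2*log(2*w**2 + 5/3) = f(w).

An antiderivative is F(w) = -(18*w**3*log(2*w**2 + 5/3) - 12*w**3 + 30*w**2*log(2*w**2 + 5/3) - 30*w**2 + 72*w*log(2*w**2 + 5/3) - 114*w + 25*log(w**2 + 5/6) + 19*sqrt(30)*atan(sqrt(30)*w/5))/36.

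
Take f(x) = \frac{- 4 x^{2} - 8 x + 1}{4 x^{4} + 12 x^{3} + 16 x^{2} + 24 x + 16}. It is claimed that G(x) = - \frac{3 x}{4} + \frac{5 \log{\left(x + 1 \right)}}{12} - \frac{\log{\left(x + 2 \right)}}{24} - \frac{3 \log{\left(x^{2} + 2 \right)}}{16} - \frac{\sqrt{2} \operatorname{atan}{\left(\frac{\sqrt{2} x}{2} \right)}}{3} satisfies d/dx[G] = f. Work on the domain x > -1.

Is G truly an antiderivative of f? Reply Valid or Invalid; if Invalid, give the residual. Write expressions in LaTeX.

Invalid: d/dx[G] - f = - \frac{3}{4}, which is not 0.

d/dx[G] = \frac{- 3 x^{4} - 9 x^{3} - 16 x^{2} - 26 x - 11}{4 x^{4} + 12 x^{3} + 16 x^{2} + 24 x + 16}
d/dx[G] - f(x) = - \frac{3}{4} != 0.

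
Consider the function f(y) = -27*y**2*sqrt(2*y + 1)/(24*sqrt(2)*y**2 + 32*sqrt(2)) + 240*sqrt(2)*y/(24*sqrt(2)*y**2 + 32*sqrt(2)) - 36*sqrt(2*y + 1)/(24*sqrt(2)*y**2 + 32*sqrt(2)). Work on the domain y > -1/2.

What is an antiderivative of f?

The integrand splits into summands that can be handled one at a time.
Check: d/dy[(-3*sqrt(2)*(2*y + 1)**(3/2) + 80*log(y**2/2 + 2/3))/16] = (-27*sqrt(2)*y**2*sqrt(2*y + 1) + 480*y - 36*sqrt(2)*sqrt(2*y + 1))/(48*y**2 + 64), which equals f(y).

An antiderivative is F(y) = (-3*sqrt(2)*(2*y + 1)**(3/2) + 80*log(y**2/2 + 2/3))/16.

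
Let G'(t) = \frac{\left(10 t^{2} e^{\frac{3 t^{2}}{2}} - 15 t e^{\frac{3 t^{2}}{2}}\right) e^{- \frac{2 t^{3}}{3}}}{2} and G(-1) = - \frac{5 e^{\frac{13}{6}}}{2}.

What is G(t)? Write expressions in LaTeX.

The substitution u = - \frac{2 t^{3}}{3} + \frac{3 t^{2}}{2} works: G'(t) is exactly (dG/du)*(du/dt) for that inner function.
A general antiderivative is - \frac{5 e^{- \frac{2 t^{3}}{3} + \frac{3 t^{2}}{2}}}{2} + C.
The condition gives C = - \frac{5 e^{\frac{13}{6}}}{2} - (- \frac{5 e^{\frac{13}{6}}}{2}) = 0.
So G(t) = - \frac{5 e^{\frac{3 t^{2}}{2}} e^{- \frac{2 t^{3}}{3}}}{2}.
Check: d/dt[- \frac{5 e^{\frac{3 t^{2}}{2}} e^{- \frac{2 t^{3}}{3}}}{2}] = \frac{\left(10 t^{2} e^{\frac{3 t^{2}}{2}} - 15 t e^{\frac{3 t^{2}}{2}}\right) e^{- \frac{2 t^{3}}{3}}}{2} = G'(t).

G(t) = - \frac{5 e^{\frac{3 t^{2}}{2}} e^{- \frac{2 t^{3}}{3}}}{2}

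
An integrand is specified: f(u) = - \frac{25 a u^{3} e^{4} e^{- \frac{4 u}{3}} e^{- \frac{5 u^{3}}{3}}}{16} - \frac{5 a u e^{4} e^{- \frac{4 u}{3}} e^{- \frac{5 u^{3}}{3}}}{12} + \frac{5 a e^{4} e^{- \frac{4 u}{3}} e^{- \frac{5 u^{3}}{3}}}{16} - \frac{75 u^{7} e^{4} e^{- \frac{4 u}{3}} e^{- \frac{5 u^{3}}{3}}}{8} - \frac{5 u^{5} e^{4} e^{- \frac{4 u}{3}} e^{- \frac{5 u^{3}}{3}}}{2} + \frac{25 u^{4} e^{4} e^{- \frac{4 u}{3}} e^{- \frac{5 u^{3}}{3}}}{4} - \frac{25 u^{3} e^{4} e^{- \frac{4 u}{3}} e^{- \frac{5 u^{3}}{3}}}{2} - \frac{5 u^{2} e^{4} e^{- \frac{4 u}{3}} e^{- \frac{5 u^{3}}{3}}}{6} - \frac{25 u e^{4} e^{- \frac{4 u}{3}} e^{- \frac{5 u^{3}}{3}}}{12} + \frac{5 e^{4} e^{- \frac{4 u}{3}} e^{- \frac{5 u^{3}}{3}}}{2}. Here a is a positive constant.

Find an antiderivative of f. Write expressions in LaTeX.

f has the shape v'r + vr' for v = \frac{5 a u}{16} + \frac{15 u^{5}}{8} + \frac{5 u^{2}}{8} + \frac{5 u}{2} and r = e^{- \frac{5 u^{3}}{3} - \frac{4 u}{3} + 4} — it is the derivative of the product v*r.
Check: d/du[\frac{5 a u e^{4} e^{- \frac{4 u}{3}} e^{- \frac{5 u^{3}}{3}}}{16} + \frac{15 u^{5} e^{4} e^{- \frac{4 u}{3}} e^{- \frac{5 u^{3}}{3}}}{8} + \frac{5 u^{2} e^{4} e^{- \frac{4 u}{3}} e^{- \frac{5 u^{3}}{3}}}{8} + \frac{5 u e^{4} e^{- \frac{4 u}{3}} e^{- \frac{5 u^{3}}{3}}}{2}] = \frac{\left(- 75 a u^{3} e^{4} - 20 a u e^{4} + 15 a e^{4} - 450 u^{7} e^{4} - 120 u^{5} e^{4} + 300 u^{4} e^{4} - 600 u^{3} e^{4} - 40 u^{2} e^{4} - 100 u e^{4} + 120 e^{4}\right) e^{- \frac{4 u}{3}} e^{- \frac{5 u^{3}}{3}}}{48}, which equals f(u).

An antiderivative is F(u) = \frac{5 a u e^{4} e^{- \frac{4 u}{3}} e^{- \frac{5 u^{3}}{3}}}{16} + \frac{15 u^{5} e^{4} e^{- \frac{4 u}{3}} e^{- \frac{5 u^{3}}{3}}}{8} + \frac{5 u^{2} e^{4} e^{- \frac{4 u}{3}} e^{- \frac{5 u^{3}}{3}}}{8} + \frac{5 u e^{4} e^{- \frac{4 u}{3}} e^{- \frac{5 u^{3}}{3}}}{2}.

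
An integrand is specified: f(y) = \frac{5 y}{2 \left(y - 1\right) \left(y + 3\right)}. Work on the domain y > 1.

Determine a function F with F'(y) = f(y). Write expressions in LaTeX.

The denominator factors as 2 \left(y - 1\right) \left(y + 3\right); partial fractions split f into directly integrable pieces: \frac{15}{8 \left(y + 3\right)} + \frac{5}{8 \left(y - 1\right)}.
Check: d/dy[\frac{5 \left(\log{\left(y - 1 \right)} + 3 \log{\left(y + 3 \right)}\right)}{8}] = \frac{5 y}{2 y^{2} + 4 y - 6}, which equals f(y).

An antiderivative is F(y) = \frac{5 \left(\log{\left(y - 1 \right)} + 3 \log{\left(y + 3 \right)}\right)}{8}.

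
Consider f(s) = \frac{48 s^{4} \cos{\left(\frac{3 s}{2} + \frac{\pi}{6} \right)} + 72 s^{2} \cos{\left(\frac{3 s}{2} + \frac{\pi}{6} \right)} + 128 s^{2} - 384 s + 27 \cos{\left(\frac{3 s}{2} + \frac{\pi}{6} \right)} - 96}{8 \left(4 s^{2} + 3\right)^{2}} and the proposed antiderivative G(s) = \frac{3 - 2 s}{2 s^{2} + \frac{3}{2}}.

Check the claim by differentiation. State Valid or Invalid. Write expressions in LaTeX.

d/ds[G] = \frac{16 s^{2} - 48 s - 12}{16 s^{4} + 24 s^{2} + 9}
d/ds[G] - f(s) = - \frac{3 \cos{\left(\frac{3 s}{2} + \frac{\pi}{6} \right)}}{8} != 0.

Invalid: d/ds[G] - f = - \frac{3 \cos{\left(\frac{3 s}{2} + \frac{\pi}{6} \right)}}{8}, which is not 0.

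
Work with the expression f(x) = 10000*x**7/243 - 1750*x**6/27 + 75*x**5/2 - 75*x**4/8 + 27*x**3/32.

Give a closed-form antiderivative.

An antiderivative is F(x) = x**4*(20*x - 9)**4/31104.

f matches the chain-rule pattern g'(h)*h' with inner function h(x) = -5*x**2/3 + 3*x/4; substituting u = h(x) collapses the integral.
Check: d/dx[x**4*(20*x - 9)**4/31104] = 10000*x**7/243 - 1750*x**6/27 + 75*x**5/2 - 75*x**4/8 + 27*x**3/32 = f(x).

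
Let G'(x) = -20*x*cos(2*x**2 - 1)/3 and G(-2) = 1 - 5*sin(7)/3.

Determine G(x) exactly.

G(x) = (3 - 5*sin(2*x**2 - 1))/3

G'(x) matches the chain-rule pattern g'(h)*h' with inner function h(x) = 2*x**2 - 1; substituting u = h(x) collapses the integral.
A general antiderivative is -5*sin(2*x**2 - 1)/3 + C.
The condition gives C = 1 - 5*sin(7)/3 - (-5*sin(7)/3) = 1.
So G(x) = (3 - 5*sin(2*x**2 - 1))/3.
Check: d/dx[(3 - 5*sin(2*x**2 - 1))/3] = -20*x*cos(2*x**2 - 1)/3 = G'(x).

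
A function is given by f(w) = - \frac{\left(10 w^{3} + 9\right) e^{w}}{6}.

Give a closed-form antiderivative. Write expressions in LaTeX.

Recognize the product-rule pattern: f = u'v + uv' with u = - \frac{5 w^{3}}{3} + 5 w^{2} - 10 w + \frac{17}{2}, v = e^{w}, so integration by parts undoes it.
Check: d/dw[\frac{\left(- 10 w^{3} + 30 w^{2} - 60 w + 51\right) e^{w}}{6}] = - \frac{5 w^{3} e^{w}}{3} - \frac{3 e^{w}}{2}, which equals f(w).

An antiderivative is F(w) = \frac{\left(- 10 w^{3} + 30 w^{2} - 60 w + 51\right) e^{w}}{6}.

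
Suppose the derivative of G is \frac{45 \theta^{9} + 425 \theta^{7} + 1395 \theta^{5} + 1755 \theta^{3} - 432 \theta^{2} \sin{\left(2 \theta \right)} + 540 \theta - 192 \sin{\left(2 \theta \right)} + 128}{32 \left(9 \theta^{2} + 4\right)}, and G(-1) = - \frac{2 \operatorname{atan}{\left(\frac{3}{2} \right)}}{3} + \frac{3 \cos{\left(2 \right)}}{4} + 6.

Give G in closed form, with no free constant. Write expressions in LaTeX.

G(\theta) = \frac{15 \theta^{8} + 180 \theta^{6} + 810 \theta^{4} + 1620 \theta^{2} + 576 \cos{\left(2 \theta \right)} + 512 \operatorname{atan}{\left(\frac{3 \theta}{2} \right)} + 1983}{768}

Since d/d\theta undoes antidifferentiation here, G(\theta) must give back the stated G'(\theta).
A general antiderivative is 5 \left(- \frac{\theta^{2}}{4} - \frac{3}{4}\right)^{4} + \frac{3 \cos{\left(2 \theta \right)}}{4} + \frac{2 \operatorname{atan}{\left(\frac{3 \theta}{2} \right)}}{3} + C.
The condition gives C = - \frac{2 \operatorname{atan}{\left(\frac{3}{2} \right)}}{3} + \frac{3 \cos{\left(2 \right)}}{4} + 6 - (- \frac{2 \operatorname{atan}{\left(\frac{3}{2} \right)}}{3} + \frac{3 \cos{\left(2 \right)}}{4} + 5) = 1.
So G(\theta) = \frac{15 \theta^{8} + 180 \theta^{6} + 810 \theta^{4} + 1620 \theta^{2} + 576 \cos{\left(2 \theta \right)} + 512 \operatorname{atan}{\left(\frac{3 \theta}{2} \right)} + 1983}{768}.
Check: d/d\theta[\frac{15 \theta^{8} + 180 \theta^{6} + 810 \theta^{4} + 1620 \theta^{2} + 576 \cos{\left(2 \theta \right)} + 512 \operatorname{atan}{\left(\frac{3 \theta}{2} \right)} + 1983}{768}] = \frac{45 \theta^{9} + 425 \theta^{7} + 1395 \theta^{5} + 1755 \theta^{3} - 432 \theta^{2} \sin{\left(2 \theta \right)} + 540 \theta - 192 \sin{\left(2 \theta \right)} + 128}{288 \theta^{2} + 128}, which equals G'(\theta).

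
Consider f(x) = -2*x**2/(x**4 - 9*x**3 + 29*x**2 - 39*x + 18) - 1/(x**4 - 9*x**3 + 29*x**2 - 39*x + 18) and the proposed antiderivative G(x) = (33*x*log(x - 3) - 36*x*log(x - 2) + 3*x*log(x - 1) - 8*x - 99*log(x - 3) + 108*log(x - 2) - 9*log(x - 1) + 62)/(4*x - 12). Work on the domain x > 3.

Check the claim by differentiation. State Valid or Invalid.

Valid - differentiating G returns exactly f.

d/dx[G] = (-2*x**2 - 1)/(x**4 - 9*x**3 + 29*x**2 - 39*x + 18)
This equals f(x) exactly, so the claim holds.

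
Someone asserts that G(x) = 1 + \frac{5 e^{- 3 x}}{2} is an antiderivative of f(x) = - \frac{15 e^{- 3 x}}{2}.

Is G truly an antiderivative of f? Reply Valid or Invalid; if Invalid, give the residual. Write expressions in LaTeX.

Valid. The derivative of G reproduces f.

d/dx[G] = - \frac{15 e^{- 3 x}}{2}
This equals f(x) exactly, so the claim holds.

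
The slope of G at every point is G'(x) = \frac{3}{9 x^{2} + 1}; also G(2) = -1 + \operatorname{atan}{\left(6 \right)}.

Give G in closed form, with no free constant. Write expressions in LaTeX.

Differentiate the proposed G(x) back; it has to land on the given G'(x).
A general antiderivative is \operatorname{atan}{\left(3 x \right)} + C.
The condition gives C = -1 + \operatorname{atan}{\left(6 \right)} - (\operatorname{atan}{\left(6 \right)}) = -1.
So G(x) = \operatorname{atan}{\left(3 x \right)} - 1.
Check: d/dx[\operatorname{atan}{\left(3 x \right)} - 1] = \frac{3}{9 x^{2} + 1} = G'(x).

G(x) = \operatorname{atan}{\left(3 x \right)} - 1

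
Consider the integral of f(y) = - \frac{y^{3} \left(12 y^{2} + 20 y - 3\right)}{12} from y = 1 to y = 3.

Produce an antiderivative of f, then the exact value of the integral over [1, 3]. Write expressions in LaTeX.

Whatever form F(y) takes, F'(y) = f(y) is non-negotiable.
F(y) = \frac{y^{4} \left(- 8 y^{2} - 16 y + 3\right)}{48} is an antiderivative of f.
Check: d/dy[\frac{y^{4} \left(- 8 y^{2} - 16 y + 3\right)}{48}] = - y^{5} - \frac{5 y^{4}}{3} + \frac{y^{3}}{4}, which equals f(y).
F(3) = - \frac{3159}{16}; F(1) = - \frac{7}{16}.
Integral = F(3) - F(1) = -197.

Antiderivative: F(y) = \frac{y^{4} \left(- 8 y^{2} - 16 y + 3\right)}{48}; value = -197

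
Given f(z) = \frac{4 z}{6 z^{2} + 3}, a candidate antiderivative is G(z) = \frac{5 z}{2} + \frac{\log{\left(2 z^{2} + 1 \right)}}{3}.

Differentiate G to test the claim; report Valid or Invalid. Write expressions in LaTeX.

Invalid: d/dz[G] - f = \frac{5}{2}, which is not 0.

d/dz[G] = \frac{30 z^{2} + 8 z + 15}{12 z^{2} + 6}
d/dz[G] - f(z) = \frac{5}{2} != 0.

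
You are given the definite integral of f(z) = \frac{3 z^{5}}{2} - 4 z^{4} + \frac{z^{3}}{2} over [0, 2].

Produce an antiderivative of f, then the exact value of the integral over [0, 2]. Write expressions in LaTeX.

The integrand splits into summands that can be handled one at a time.
F(z) = \frac{z^{6}}{4} - \frac{4 z^{5}}{5} + \frac{z^{4}}{8} is an antiderivative of f.
Check: d/dz[\frac{z^{6}}{4} - \frac{4 z^{5}}{5} + \frac{z^{4}}{8}] = \frac{3 z^{5}}{2} - 4 z^{4} + \frac{z^{3}}{2} = f(z).
F(2) = - \frac{38}{5}; F(0) = 0.
Integral = F(2) - F(0) = - \frac{38}{5}.

Antiderivative: F(z) = \frac{z^{6}}{4} - \frac{4 z^{5}}{5} + \frac{z^{4}}{8}; value = - \frac{38}{5}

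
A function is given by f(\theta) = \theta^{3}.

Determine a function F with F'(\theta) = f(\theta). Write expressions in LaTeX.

For F(\theta) to be correct the identity F'(\theta) - f(\theta) = 0 must hold.
Check: d/d\theta[\frac{\theta^{4}}{4}] = \theta^{3} = f(\theta).

An antiderivative is F(\theta) = \frac{\theta^{4}}{4}.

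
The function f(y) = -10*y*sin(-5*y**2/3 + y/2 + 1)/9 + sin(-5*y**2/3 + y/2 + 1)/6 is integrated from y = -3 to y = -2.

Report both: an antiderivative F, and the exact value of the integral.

Antiderivative: F(y) = -cos(-5*y**2/3 + y/2 + 1)/3; value = cos(31/2)/3 - cos(20/3)/3

f matches the chain-rule pattern g'(h)*h' with inner function h(y) = -5*y**2/3 + y/2 + 1; substituting u = h(y) collapses the integral.
F(y) = -cos(-5*y**2/3 + y/2 + 1)/3 is an antiderivative of f.
Check: d/dy[-cos(-5*y**2/3 + y/2 + 1)/3] = -10*y*sin(-5*y**2/3 + y/2 + 1)/9 + sin(-5*y**2/3 + y/2 + 1)/6 = f(y).
F(-2) = -cos(20/3)/3; F(-3) = -cos(31/2)/3.
Integral = F(-2) - F(-3) = cos(31/2)/3 - cos(20/3)/3.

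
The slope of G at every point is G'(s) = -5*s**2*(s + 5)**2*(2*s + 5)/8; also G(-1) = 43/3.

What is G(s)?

G(s) = 5*(-s**2/2 - 5*s/2)**3/3 + 1

The substitution u = -s**2/2 - 5*s/2 works: G'(s) is exactly (dG/du)*(du/ds) for that inner function.
A general antiderivative is 5*(-s**2/2 - 5*s/2)**3/3 + C.
The condition gives C = 43/3 - (40/3) = 1.
So G(s) = 5*(-s**2/2 - 5*s/2)**3/3 + 1.
Check: d/ds[5*(-s**2/2 - 5*s/2)**3/3 + 1] = -5*s**5/4 - 125*s**4/8 - 125*s**3/2 - 625*s**2/8, which equals G'(s).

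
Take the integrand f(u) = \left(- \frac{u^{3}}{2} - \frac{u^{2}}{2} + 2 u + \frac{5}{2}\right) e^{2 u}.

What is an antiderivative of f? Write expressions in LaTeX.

Recognize the product-rule pattern: f = v'r + vr' with v = - \frac{u^{3}}{4} + \frac{u^{2}}{8} + \frac{7 u}{8} + \frac{13}{16}, r = e^{2 u}, so integration by parts undoes it.
Check: d/du[- \frac{u^{3} e^{2 u}}{4} + \frac{u^{2} e^{2 u}}{8} + \frac{7 u e^{2 u}}{8} + \frac{13 e^{2 u}}{16}] = - \frac{u^{3} e^{2 u}}{2} - \frac{u^{2} e^{2 u}}{2} + 2 u e^{2 u} + \frac{5 e^{2 u}}{2}, which equals f(u).

An antiderivative is F(u) = - \frac{u^{3} e^{2 u}}{4} + \frac{u^{2} e^{2 u}}{8} + \frac{7 u e^{2 u}}{8} + \frac{13 e^{2 u}}{16}.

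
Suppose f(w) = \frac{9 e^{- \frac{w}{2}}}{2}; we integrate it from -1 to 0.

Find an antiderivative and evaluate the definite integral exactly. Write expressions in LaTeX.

Differentiate the proposed F(w) back; it has to land on f(w) exactly.
F(w) = - 9 e^{- \frac{w}{2}} is an antiderivative of f.
Check: d/dw[- 9 e^{- \frac{w}{2}}] = \frac{9 e^{- \frac{w}{2}}}{2} = f(w).
F(0) = -9; F(-1) = - 9 e^{\frac{1}{2}}.
Integral = F(0) - F(-1) = -9 + 9 e^{\frac{1}{2}}.

Antiderivative: F(w) = - 9 e^{- \frac{w}{2}}; value = -9 + 9 e^{\frac{1}{2}}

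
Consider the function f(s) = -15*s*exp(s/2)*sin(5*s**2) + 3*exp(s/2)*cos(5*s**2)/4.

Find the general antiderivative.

F(s) = 3*exp(s/2)*cos(5*s**2)/2 + C

f has the shape u'v + uv' for u = 3*cos(5*s**2)/2 and v = exp(s/2) — it is the derivative of the product u*v.
Check: d/ds[3*exp(s/2)*cos(5*s**2)/2] = -15*s*exp(s/2)*sin(5*s**2) + 3*exp(s/2)*cos(5*s**2)/4 = f(s).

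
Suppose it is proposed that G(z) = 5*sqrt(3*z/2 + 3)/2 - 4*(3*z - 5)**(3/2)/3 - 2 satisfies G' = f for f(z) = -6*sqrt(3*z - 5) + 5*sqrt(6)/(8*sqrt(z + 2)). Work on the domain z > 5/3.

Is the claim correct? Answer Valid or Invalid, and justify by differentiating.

Valid - differentiating G returns exactly f.

d/dz[G] = (-48*sqrt(z + 2)*sqrt(3*z - 5) + 5*sqrt(6))/(8*sqrt(z + 2))
This equals f(z) exactly, so the claim holds.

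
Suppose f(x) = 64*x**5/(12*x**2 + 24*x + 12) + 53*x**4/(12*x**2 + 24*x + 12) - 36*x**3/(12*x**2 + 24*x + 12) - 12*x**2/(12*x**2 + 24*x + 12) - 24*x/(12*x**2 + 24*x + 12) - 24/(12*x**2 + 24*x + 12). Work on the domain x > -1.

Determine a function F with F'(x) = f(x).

Recognize the product-rule pattern: f = u'v + uv' with u = 2/(2*x + 2), v = 4*x**5/3 - 3*x**4/4 - x**2 - 2*x, so integration by parts undoes it.
Check: d/dx[x*(16*x**4 - 9*x**3 - 12*x - 24)/(12*(x + 1))] = (64*x**5 + 53*x**4 - 36*x**3 - 12*x**2 - 24*x - 24)/(12*x**2 + 24*x + 12), which equals f(x).

An antiderivative is F(x) = x*(16*x**4 - 9*x**3 - 12*x - 24)/(12*(x + 1)).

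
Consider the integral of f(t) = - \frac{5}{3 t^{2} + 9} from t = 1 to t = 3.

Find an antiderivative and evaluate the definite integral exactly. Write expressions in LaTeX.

A first test for any F(t): its t-derivative must equal f(t) identically.
F(t) = - \frac{5 \sqrt{3} \operatorname{atan}{\left(\frac{\sqrt{3} t}{3} \right)}}{9} is an antiderivative of f.
Check: d/dt[- \frac{5 \sqrt{3} \operatorname{atan}{\left(\frac{\sqrt{3} t}{3} \right)}}{9}] = - \frac{5}{3 t^{2} + 9} = f(t).
F(3) = - \frac{5 \sqrt{3} \pi}{27}; F(1) = - \frac{5 \sqrt{3} \pi}{54}.
Integral = F(3) - F(1) = - \frac{5 \sqrt{3} \pi}{54}.

Antiderivative: F(t) = - \frac{5 \sqrt{3} \operatorname{atan}{\left(\frac{\sqrt{3} t}{3} \right)}}{9}; value = - \frac{5 \sqrt{3} \pi}{54}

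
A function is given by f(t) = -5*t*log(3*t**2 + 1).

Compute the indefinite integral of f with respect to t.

F(t) = -5*t**2*log(3*t**2 + 1)/2 + 5*t**2/2 - 5*log(3*t**2 + 1)/6 + C

Since d/dt undoes antidifferentiation here, F'(t) = f(t) is required of F(t).
Check: d/dt[-5*t**2*log(3*t**2 + 1)/2 + 5*t**2/2 - 5*log(3*t**2 + 1)/6] = -5*t*log(3*t**2 + 1) = f(t).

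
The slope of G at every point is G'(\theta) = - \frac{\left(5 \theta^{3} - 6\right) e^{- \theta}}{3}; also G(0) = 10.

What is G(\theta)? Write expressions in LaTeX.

G(\theta) = \frac{\left(5 \theta^{3} + 15 \theta^{2} + 30 \theta + 24\right) e^{- \theta}}{3} + 2

G'(\theta) has the shape u'v + uv' for u = \frac{5 \theta^{3}}{3} + 5 \theta^{2} + 10 \theta + 8 and v = e^{- \theta} — it is the derivative of the product u*v.
A general antiderivative is \frac{\left(5 \theta^{3} + 15 \theta^{2} + 30 \theta + 24\right) e^{- \theta}}{3} + C.
The condition gives C = 10 - (8) = 2.
So G(\theta) = \frac{\left(5 \theta^{3} + 15 \theta^{2} + 30 \theta + 24\right) e^{- \theta}}{3} + 2.
Check: d/d\theta[\frac{\left(5 \theta^{3} + 15 \theta^{2} + 30 \theta + 24\right) e^{- \theta}}{3} + 2] = \frac{\left(6 - 5 \theta^{3}\right) e^{- \theta}}{3}, which equals G'(\theta).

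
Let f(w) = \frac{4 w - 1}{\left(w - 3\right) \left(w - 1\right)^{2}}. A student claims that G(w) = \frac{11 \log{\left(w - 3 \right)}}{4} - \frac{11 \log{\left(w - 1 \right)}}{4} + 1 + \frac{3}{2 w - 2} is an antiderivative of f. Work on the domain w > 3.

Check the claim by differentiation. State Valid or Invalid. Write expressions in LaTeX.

d/dw[G] = \frac{4 w - 1}{w^{3} - 5 w^{2} + 7 w - 3}
This equals f(w) exactly, so the claim holds.

Valid - differentiating G returns exactly f.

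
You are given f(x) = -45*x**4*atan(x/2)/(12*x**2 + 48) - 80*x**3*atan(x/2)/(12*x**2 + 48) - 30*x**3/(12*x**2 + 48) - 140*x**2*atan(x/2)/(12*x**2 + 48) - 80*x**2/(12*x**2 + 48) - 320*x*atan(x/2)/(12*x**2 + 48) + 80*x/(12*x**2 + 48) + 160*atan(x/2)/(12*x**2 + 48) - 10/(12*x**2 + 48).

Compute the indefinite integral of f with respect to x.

Recognize the product-rule pattern: f = u'v + uv' with u = -5*x**3/4 - 10*x**2/3 + 10*x/3 - 5/12, v = atan(x/2), so integration by parts undoes it.
Check: d/dx[-5*(3*x**3 + 8*x**2 - 8*x + 1)*atan(x/2)/12] = (-45*x**4*atan(x/2) - 80*x**3*atan(x/2) - 30*x**3 - 140*x**2*atan(x/2) - 80*x**2 - 320*x*atan(x/2) + 80*x + 160*atan(x/2) - 10)/(12*x**2 + 48), which equals f(x).

F(x) = -5*(3*x**3 + 8*x**2 - 8*x + 1)*atan(x/2)/12 + C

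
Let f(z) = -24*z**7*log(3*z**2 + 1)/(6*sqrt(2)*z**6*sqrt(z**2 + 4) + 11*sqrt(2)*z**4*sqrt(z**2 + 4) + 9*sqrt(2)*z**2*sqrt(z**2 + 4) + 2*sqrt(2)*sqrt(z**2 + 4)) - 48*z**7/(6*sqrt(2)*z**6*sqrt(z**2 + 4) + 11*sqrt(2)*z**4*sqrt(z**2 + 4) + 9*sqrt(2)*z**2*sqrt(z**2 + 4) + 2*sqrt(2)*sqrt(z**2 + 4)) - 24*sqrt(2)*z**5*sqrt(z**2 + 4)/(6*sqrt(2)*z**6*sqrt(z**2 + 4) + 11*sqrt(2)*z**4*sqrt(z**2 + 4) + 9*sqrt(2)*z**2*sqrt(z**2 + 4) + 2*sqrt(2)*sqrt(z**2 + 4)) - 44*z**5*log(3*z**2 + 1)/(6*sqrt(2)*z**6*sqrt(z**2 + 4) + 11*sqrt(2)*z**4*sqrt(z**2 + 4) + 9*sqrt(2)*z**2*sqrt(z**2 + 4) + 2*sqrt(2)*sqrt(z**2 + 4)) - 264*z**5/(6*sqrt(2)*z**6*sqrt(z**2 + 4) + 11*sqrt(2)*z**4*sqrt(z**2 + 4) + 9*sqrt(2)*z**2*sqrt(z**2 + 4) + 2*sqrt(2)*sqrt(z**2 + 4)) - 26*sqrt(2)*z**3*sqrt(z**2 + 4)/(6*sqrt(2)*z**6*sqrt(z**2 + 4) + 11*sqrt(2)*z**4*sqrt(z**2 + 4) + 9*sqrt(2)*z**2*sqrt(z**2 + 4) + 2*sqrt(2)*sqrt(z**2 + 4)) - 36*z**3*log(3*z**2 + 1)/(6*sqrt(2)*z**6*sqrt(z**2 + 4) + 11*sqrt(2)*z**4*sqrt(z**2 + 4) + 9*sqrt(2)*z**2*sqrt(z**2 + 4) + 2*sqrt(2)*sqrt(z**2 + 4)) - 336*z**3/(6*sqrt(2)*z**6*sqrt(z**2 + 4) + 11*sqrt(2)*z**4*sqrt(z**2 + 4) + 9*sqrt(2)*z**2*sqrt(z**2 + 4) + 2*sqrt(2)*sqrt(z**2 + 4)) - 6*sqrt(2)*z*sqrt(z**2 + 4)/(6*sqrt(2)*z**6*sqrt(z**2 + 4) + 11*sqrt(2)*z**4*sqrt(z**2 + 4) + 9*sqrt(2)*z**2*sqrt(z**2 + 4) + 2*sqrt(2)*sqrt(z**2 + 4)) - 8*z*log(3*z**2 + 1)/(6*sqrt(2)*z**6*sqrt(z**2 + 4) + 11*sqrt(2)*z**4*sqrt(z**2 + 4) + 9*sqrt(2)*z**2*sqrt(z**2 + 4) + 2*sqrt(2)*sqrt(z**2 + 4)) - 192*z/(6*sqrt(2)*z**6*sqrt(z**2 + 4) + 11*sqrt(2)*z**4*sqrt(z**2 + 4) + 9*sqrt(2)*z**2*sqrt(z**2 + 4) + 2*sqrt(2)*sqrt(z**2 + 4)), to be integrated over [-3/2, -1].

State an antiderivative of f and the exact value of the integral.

The integrand splits into summands that can be handled one at a time.
F(z) = -2*sqrt(2)*sqrt(z**2 + 4)*log(3*z**2 + 1) - log(2*z**4/3 + z**2 + 2/3) is an antiderivative of f.
Check: d/dz[-2*sqrt(2)*sqrt(z**2 + 4)*log(3*z**2 + 1) - log(2*z**4/3 + z**2 + 2/3)] = (-12*sqrt(2)*z**7*log(3*z**2 + 1) - 24*sqrt(2)*z**7 - 24*z**5*sqrt(z**2 + 4) - 22*sqrt(2)*z**5*log(3*z**2 + 1) - 132*sqrt(2)*z**5 - 26*z**3*sqrt(z**2 + 4) - 18*sqrt(2)*z**3*log(3*z**2 + 1) - 168*sqrt(2)*z**3 - 6*z*sqrt(z**2 + 4) - 4*sqrt(2)*z*log(3*z**2 + 1) - 96*sqrt(2)*z)/(6*z**6*sqrt(z**2 + 4) + 11*z**4*sqrt(z**2 + 4) + 9*z**2*sqrt(z**2 + 4) + 2*sqrt(z**2 + 4)), which equals f(z).
F(-1) = -2*sqrt(10)*log(4) - log(7/3); F(-3/2) = -5*sqrt(2)*log(31/4) - log(151/24).
Integral = F(-1) - F(-3/2) = -2*sqrt(10)*log(4) - log(7/3) + log(151/24) + 5*sqrt(2)*log(31/4).

Antiderivative: F(z) = -2*sqrt(2)*sqrt(z**2 + 4)*log(3*z**2 + 1) - log(2*z**4/3 + z**2 + 2/3); value = -2*sqrt(10)*log(4) - log(7/3) + log(151/24) + 5*sqrt(2)*log(31/4)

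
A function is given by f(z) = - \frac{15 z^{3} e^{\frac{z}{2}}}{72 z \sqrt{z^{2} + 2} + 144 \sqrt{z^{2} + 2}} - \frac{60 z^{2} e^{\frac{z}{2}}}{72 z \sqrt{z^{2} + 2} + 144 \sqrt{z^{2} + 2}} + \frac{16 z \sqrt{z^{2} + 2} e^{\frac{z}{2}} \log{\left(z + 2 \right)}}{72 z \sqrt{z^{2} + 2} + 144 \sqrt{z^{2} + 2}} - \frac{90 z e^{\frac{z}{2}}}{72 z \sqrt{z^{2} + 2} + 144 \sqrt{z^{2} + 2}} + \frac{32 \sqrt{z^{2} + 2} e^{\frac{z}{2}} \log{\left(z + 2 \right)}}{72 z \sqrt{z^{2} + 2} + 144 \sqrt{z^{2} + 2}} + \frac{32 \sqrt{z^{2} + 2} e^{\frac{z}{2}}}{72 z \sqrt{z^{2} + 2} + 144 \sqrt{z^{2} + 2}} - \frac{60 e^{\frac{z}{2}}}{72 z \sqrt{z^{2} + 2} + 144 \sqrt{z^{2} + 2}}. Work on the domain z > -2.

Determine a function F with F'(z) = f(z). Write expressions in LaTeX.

f has the shape u'v + uv' for u = - \frac{5 \sqrt{z^{2} + 2}}{12} + \frac{4 \log{\left(z + 2 \right)}}{9} and v = e^{\frac{z}{2}} — it is the derivative of the product u*v.
Check: d/dz[\frac{\left(- 15 \sqrt{z^{2} + 2} + 16 \log{\left(z + 2 \right)}\right) e^{\frac{z}{2}}}{36}] = \frac{- 15 z^{3} e^{\frac{z}{2}} - 60 z^{2} e^{\frac{z}{2}} + 16 z \sqrt{z^{2} + 2} e^{\frac{z}{2}} \log{\left(z + 2 \right)} - 90 z e^{\frac{z}{2}} + 32 \sqrt{z^{2} + 2} e^{\frac{z}{2}} \log{\left(z + 2 \right)} + 32 \sqrt{z^{2} + 2} e^{\frac{z}{2}} - 60 e^{\frac{z}{2}}}{72 z \sqrt{z^{2} + 2} + 144 \sqrt{z^{2} + 2}}, which equals f(z).

An antiderivative is F(z) = \frac{\left(- 15 \sqrt{z^{2} + 2} + 16 \log{\left(z + 2 \right)}\right) e^{\frac{z}{2}}}{36}.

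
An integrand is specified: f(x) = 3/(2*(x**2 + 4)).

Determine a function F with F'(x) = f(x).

Any candidate F(x) must reproduce f(x) exactly when differentiated.
Check: d/dx[3*atan(x/2)/4] = 3/(2*x**2 + 8), which equals f(x).

An antiderivative is F(x) = 3*atan(x/2)/4.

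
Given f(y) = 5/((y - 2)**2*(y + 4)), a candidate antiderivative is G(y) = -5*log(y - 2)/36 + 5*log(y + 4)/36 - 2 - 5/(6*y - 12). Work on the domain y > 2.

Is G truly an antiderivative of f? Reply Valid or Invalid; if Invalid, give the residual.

Valid: G'(y) = f(y).

d/dy[G] = 5/(y**3 - 12*y + 16)
This equals f(y) exactly, so the claim holds.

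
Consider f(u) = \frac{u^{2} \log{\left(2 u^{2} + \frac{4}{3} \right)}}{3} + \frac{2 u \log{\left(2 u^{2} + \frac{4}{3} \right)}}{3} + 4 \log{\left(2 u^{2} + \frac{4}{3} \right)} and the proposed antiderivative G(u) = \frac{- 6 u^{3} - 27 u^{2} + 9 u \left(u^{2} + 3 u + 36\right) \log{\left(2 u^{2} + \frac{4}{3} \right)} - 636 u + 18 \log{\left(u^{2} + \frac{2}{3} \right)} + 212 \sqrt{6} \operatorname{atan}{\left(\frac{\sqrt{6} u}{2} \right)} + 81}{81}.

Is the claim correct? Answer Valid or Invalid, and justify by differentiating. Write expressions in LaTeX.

Valid - the claim checks out under differentiation.

d/du[G] = \frac{u^{2} \log{\left(u^{2} + \frac{2}{3} \right)}}{3} + \frac{u^{2} \log{\left(2 \right)}}{3} + \frac{2 u \log{\left(u^{2} + \frac{2}{3} \right)}}{3} + \frac{2 u \log{\left(2 \right)}}{3} + 4 \log{\left(u^{2} + \frac{2}{3} \right)} + 4 \log{\left(2 \right)}
This equals f(u) exactly, so the claim holds.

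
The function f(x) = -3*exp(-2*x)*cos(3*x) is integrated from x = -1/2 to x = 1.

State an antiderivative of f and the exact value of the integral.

An antiderivative F(x) passes only if d/dx[F] lands on f(x) exactly.
F(x) = -9*exp(-2*x)*sin(3*x)/13 + 6*exp(-2*x)*cos(3*x)/13 is an antiderivative of f.
Check: d/dx[-9*exp(-2*x)*sin(3*x)/13 + 6*exp(-2*x)*cos(3*x)/13] = -3*exp(-2*x)*cos(3*x) = f(x).
F(1) = 6*exp(-2)*cos(3)/13 - 9*exp(-2)*sin(3)/13; F(-1/2) = 6*exp(1)*cos(3/2)/13 + 9*exp(1)*sin(3/2)/13.
Integral = F(1) - F(-1/2) = -9*exp(1)*sin(3/2)/13 - 6*exp(1)*cos(3/2)/13 + 6*exp(-2)*cos(3)/13 - 9*exp(-2)*sin(3)/13.

Antiderivative: F(x) = -9*exp(-2*x)*sin(3*x)/13 + 6*exp(-2*x)*cos(3*x)/13; value = -9*exp(1)*sin(3/2)/13 - 6*exp(1)*cos(3/2)/13 + 6*exp(-2)*cos(3)/13 - 9*exp(-2)*sin(3)/13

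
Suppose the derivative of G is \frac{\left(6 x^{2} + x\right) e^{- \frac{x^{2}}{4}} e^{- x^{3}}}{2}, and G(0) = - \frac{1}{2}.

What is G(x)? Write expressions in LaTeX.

G'(x) matches the chain-rule pattern g'(h)*h' with inner function h(x) = - x^{3} - \frac{x^{2}}{4}; substituting u = h(x) collapses the integral.
A general antiderivative is - e^{- x^{3} - \frac{x^{2}}{4}} + C.
The condition gives C = - \frac{1}{2} - (-1) = \frac{1}{2}.
So G(x) = \frac{1 - 2 e^{- x^{3} - \frac{x^{2}}{4}}}{2}.
Check: d/dx[\frac{1 - 2 e^{- x^{3} - \frac{x^{2}}{4}}}{2}] = \frac{\left(6 x^{2} + x\right) e^{- \frac{x^{2}}{4}} e^{- x^{3}}}{2} = G'(x).

G(x) = \frac{1 - 2 e^{- x^{3} - \frac{x^{2}}{4}}}{2}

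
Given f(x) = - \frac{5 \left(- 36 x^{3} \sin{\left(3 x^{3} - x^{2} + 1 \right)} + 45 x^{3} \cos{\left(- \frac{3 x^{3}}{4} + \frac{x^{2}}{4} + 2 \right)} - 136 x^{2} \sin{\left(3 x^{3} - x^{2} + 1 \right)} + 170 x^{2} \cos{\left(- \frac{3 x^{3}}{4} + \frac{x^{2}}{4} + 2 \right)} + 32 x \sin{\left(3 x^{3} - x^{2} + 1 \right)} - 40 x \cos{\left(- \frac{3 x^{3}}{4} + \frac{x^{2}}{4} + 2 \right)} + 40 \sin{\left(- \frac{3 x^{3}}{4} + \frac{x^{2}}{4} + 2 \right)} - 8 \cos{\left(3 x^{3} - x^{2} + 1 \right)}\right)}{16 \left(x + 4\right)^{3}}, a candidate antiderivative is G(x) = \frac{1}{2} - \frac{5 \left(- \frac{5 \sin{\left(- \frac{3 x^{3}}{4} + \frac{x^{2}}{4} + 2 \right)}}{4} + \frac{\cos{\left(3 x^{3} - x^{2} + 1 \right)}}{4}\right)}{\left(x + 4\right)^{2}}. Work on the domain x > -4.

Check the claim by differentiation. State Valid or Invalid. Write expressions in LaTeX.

Valid - differentiating G returns exactly f.

d/dx[G] = \frac{180 x^{3} \sin{\left(3 x^{3} - x^{2} + 1 \right)} - 225 x^{3} \cos{\left(- \frac{3 x^{3}}{4} + \frac{x^{2}}{4} + 2 \right)} + 680 x^{2} \sin{\left(3 x^{3} - x^{2} + 1 \right)} - 850 x^{2} \cos{\left(- \frac{3 x^{3}}{4} + \frac{x^{2}}{4} + 2 \right)} - 160 x \sin{\left(3 x^{3} - x^{2} + 1 \right)} + 200 x \cos{\left(- \frac{3 x^{3}}{4} + \frac{x^{2}}{4} + 2 \right)} - 200 \sin{\left(- \frac{3 x^{3}}{4} + \frac{x^{2}}{4} + 2 \right)} + 40 \cos{\left(3 x^{3} - x^{2} + 1 \right)}}{16 x^{3} + 192 x^{2} + 768 x + 1024}
This equals f(x) exactly, so the claim holds.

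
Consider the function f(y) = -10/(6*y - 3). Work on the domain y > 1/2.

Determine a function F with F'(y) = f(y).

An antiderivative is F(y) = -5*log(3*y - 3/2)/3.

Any candidate F(y) must reproduce f(y) exactly when differentiated.
Check: d/dy[-5*log(3*y - 3/2)/3] = -10/(6*y - 3) = f(y).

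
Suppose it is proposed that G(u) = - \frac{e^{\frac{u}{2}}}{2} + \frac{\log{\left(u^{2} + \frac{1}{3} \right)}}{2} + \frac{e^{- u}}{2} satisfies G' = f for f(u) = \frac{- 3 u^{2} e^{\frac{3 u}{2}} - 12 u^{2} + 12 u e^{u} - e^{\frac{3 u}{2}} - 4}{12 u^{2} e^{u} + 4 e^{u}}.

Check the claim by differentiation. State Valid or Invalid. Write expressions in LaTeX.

d/du[G] = \frac{- 3 u^{2} e^{\frac{3 u}{2}} - 6 u^{2} + 12 u e^{u} - e^{\frac{3 u}{2}} - 2}{12 u^{2} e^{u} + 4 e^{u}}
d/du[G] - f(u) = \frac{e^{- u}}{2} != 0.

Invalid: d/du[G] - f = \frac{e^{- u}}{2}, which is not 0.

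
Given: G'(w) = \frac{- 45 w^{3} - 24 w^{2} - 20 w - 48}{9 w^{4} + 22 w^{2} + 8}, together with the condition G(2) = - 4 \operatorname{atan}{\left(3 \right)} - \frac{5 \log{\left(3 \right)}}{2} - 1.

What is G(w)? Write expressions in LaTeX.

Recover the given G'(w) by differentiating a candidate G(w); any mismatch rules it out.
A general antiderivative is - \frac{5 \log{\left(\frac{w^{2}}{2} + 1 \right)}}{2} - 4 \operatorname{atan}{\left(\frac{3 w}{2} \right)} + C.
The condition gives C = - 4 \operatorname{atan}{\left(3 \right)} - \frac{5 \log{\left(3 \right)}}{2} - 1 - (- 4 \operatorname{atan}{\left(3 \right)} - \frac{5 \log{\left(3 \right)}}{2}) = -1.
So G(w) = - \frac{5 \log{\left(\frac{w^{2}}{2} + 1 \right)} + 8 \operatorname{atan}{\left(\frac{3 w}{2} \right)} + 2}{2}.
Check: d/dw[- \frac{5 \log{\left(\frac{w^{2}}{2} + 1 \right)} + 8 \operatorname{atan}{\left(\frac{3 w}{2} \right)} + 2}{2}] = \frac{- 45 w^{3} - 24 w^{2} - 20 w - 48}{9 w^{4} + 22 w^{2} + 8} = G'(w).

G(w) = - \frac{5 \log{\left(\frac{w^{2}}{2} + 1 \right)} + 8 \operatorname{atan}{\left(\frac{3 w}{2} \right)} + 2}{2}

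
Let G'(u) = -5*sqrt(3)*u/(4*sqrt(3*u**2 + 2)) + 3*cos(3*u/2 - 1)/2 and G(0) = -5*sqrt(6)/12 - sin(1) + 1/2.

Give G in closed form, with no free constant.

Integrate term by term and add the pieces.
A general antiderivative is -5*sqrt(u**2 + 2/3)/4 + sin(3*u/2 - 1) + C.
The condition gives C = -5*sqrt(6)/12 - sin(1) + 1/2 - (-5*sqrt(6)/12 - sin(1)) = 1/2.
So G(u) = (-5*sqrt(3)*sqrt(3*u**2 + 2) + 12*sin(3*u/2 - 1) + 6)/12.
Check: d/du[(-5*sqrt(3)*sqrt(3*u**2 + 2) + 12*sin(3*u/2 - 1) + 6)/12] = (-5*sqrt(3)*u + 6*sqrt(3*u**2 + 2)*cos(3*u/2 - 1))/(4*sqrt(3*u**2 + 2)), which equals G'(u).

G(u) = (-5*sqrt(3)*sqrt(3*u**2 + 2) + 12*sin(3*u/2 - 1) + 6)/12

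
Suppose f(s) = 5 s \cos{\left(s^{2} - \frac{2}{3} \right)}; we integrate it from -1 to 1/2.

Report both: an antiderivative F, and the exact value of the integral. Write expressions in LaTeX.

Antiderivative: F(s) = \frac{5 \sin{\left(s^{2} - \frac{2}{3} \right)}}{2}; value = - \frac{5 \sin{\left(\frac{5}{12} \right)}}{2} - \frac{5 \sin{\left(\frac{1}{3} \right)}}{2}

f matches the chain-rule pattern g'(h)*h' with inner function h(s) = s^{2} - \frac{2}{3}; substituting u = h(s) collapses the integral.
F(s) = \frac{5 \sin{\left(s^{2} - \frac{2}{3} \right)}}{2} is an antiderivative of f.
Check: d/ds[\frac{5 \sin{\left(s^{2} - \frac{2}{3} \right)}}{2}] = 5 s \cos{\left(s^{2} - \frac{2}{3} \right)} = f(s).
F(1/2) = - \frac{5 \sin{\left(\frac{5}{12} \right)}}{2}; F(-1) = \frac{5 \sin{\left(\frac{1}{3} \right)}}{2}.
Integral = F(1/2) - F(-1) = - \frac{5 \sin{\left(\frac{5}{12} \right)}}{2} - \frac{5 \sin{\left(\frac{1}{3} \right)}}{2}.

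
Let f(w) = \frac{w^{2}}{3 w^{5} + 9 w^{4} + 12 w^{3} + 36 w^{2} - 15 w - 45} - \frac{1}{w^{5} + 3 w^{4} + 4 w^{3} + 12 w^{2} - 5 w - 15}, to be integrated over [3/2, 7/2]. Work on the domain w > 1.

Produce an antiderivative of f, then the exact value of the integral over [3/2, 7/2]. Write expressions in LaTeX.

Antiderivative: F(w) = - \frac{\log{\left(w - 1 \right)}}{72} + \frac{\log{\left(w + 1 \right)}}{36} + \frac{\log{\left(w + 3 \right)}}{56} - \frac{\log{\left(w^{2} + 5 \right)}}{63} + \frac{2 \sqrt{5} \operatorname{atan}{\left(\frac{\sqrt{5} w}{5} \right)}}{105}; value = - \frac{\log{\left(\frac{69}{4} \right)}}{63} - \frac{\log{\left(\frac{5}{2} \right)}}{24} - \frac{2 \sqrt{5} \operatorname{atan}{\left(\frac{3 \sqrt{5}}{10} \right)}}{105} - \frac{\log{\left(2 \right)}}{72} + \frac{5 \log{\left(\frac{9}{2} \right)}}{504} + \frac{\log{\left(\frac{29}{4} \right)}}{63} + \frac{\log{\left(\frac{13}{2} \right)}}{56} + \frac{2 \sqrt{5} \operatorname{atan}{\left(\frac{7 \sqrt{5}}{10} \right)}}{105}

The denominator factors as 3 \left(w - 1\right) \left(w + 1\right) \left(w + 3\right) \left(w^{2} + 5\right); partial fractions split f into directly integrable pieces: - \frac{2 \left(w - 3\right)}{63 \left(w^{2} + 5\right)} + \frac{1}{56 \left(w + 3\right)} + \frac{1}{36 \left(w + 1\right)} - \frac{1}{72 \left(w - 1\right)}.
F(w) = - \frac{\log{\left(w - 1 \right)}}{72} + \frac{\log{\left(w + 1 \right)}}{36} + \frac{\log{\left(w + 3 \right)}}{56} - \frac{\log{\left(w^{2} + 5 \right)}}{63} + \frac{2 \sqrt{5} \operatorname{atan}{\left(\frac{\sqrt{5} w}{5} \right)}}{105} is an antiderivative of f.
Check: d/dw[- \frac{\log{\left(w - 1 \right)}}{72} + \frac{\log{\left(w + 1 \right)}}{36} + \frac{\log{\left(w + 3 \right)}}{56} - \frac{\log{\left(w^{2} + 5 \right)}}{63} + \frac{2 \sqrt{5} \operatorname{atan}{\left(\frac{\sqrt{5} w}{5} \right)}}{105}] = \frac{w^{2} - 3}{3 w^{5} + 9 w^{4} + 12 w^{3} + 36 w^{2} - 15 w - 45}, which equals f(w).
F(7/2) = - \frac{\log{\left(\frac{69}{4} \right)}}{63} - \frac{\log{\left(\frac{5}{2} \right)}}{72} + \frac{\log{\left(\frac{13}{2} \right)}}{56} + \frac{\log{\left(\frac{9}{2} \right)}}{36} + \frac{2 \sqrt{5} \operatorname{atan}{\left(\frac{7 \sqrt{5}}{10} \right)}}{105}; F(3/2) = - \frac{\log{\left(\frac{29}{4} \right)}}{63} + \frac{\log{\left(2 \right)}}{72} + \frac{2 \sqrt{5} \operatorname{atan}{\left(\frac{3 \sqrt{5}}{10} \right)}}{105} + \frac{\log{\left(\frac{5}{2} \right)}}{36} + \frac{\log{\left(\frac{9}{2} \right)}}{56}.
Integral = F(7/2) - F(3/2) = - \frac{\log{\left(\frac{69}{4} \right)}}{63} - \frac{\log{\left(\frac{5}{2} \right)}}{24} - \frac{2 \sqrt{5} \operatorname{atan}{\left(\frac{3 \sqrt{5}}{10} \right)}}{105} - \frac{\log{\left(2 \right)}}{72} + \frac{5 \log{\left(\frac{9}{2} \right)}}{504} + \frac{\log{\left(\frac{29}{4} \right)}}{63} + \frac{\log{\left(\frac{13}{2} \right)}}{56} + \frac{2 \sqrt{5} \operatorname{atan}{\left(\frac{7 \sqrt{5}}{10} \right)}}{105}.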